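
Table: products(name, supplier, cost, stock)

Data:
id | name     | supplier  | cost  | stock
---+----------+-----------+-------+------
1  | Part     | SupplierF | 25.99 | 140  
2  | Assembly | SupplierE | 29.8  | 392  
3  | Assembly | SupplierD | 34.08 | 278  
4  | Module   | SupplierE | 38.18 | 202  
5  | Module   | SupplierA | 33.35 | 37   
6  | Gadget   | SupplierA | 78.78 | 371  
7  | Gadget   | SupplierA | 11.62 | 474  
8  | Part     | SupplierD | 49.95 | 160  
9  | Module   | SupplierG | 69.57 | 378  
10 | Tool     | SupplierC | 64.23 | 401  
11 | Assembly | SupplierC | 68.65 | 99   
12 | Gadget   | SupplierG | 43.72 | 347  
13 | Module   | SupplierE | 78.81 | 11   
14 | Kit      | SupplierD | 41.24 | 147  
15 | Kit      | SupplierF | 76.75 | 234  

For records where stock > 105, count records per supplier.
SELECT supplier, COUNT(*)
FROM products
WHERE stock > 105
GROUP BY supplier

Note: WHERE filters rows before grouping.

Result:
  SupplierA: 2
  SupplierC: 1
  SupplierD: 3
  SupplierE: 2
  SupplierF: 2
  SupplierG: 2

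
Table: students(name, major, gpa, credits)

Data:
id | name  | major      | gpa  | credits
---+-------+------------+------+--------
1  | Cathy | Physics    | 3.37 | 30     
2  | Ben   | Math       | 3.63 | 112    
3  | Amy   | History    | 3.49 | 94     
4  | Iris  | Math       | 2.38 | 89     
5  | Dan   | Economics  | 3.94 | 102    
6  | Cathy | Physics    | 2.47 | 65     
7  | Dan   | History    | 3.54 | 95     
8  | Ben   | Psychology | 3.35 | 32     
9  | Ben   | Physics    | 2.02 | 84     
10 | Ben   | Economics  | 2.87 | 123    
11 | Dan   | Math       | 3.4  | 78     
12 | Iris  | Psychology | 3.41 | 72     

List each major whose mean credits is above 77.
SELECT major, AVG(credits)
FROM students
GROUP BY major
HAVING AVG(credits) > 77

Result:
  Economics: avg=112.50
  History: avg=94.50
  Math: avg=93.00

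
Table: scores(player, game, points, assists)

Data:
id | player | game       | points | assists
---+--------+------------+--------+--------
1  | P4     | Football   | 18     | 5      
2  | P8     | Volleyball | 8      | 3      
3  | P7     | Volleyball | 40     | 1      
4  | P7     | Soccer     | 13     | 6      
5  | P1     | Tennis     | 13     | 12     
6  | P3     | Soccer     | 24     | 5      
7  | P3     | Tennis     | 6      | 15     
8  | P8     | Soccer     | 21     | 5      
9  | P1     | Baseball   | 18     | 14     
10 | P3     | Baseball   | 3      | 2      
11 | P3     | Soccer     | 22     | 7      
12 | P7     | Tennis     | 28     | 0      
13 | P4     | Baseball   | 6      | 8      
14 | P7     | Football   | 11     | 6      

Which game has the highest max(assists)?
SELECT game, MAX(assists) as val
FROM scores
GROUP BY game
ORDER BY val DESC
LIMIT 1

Result: Tennis with max(assists) = 15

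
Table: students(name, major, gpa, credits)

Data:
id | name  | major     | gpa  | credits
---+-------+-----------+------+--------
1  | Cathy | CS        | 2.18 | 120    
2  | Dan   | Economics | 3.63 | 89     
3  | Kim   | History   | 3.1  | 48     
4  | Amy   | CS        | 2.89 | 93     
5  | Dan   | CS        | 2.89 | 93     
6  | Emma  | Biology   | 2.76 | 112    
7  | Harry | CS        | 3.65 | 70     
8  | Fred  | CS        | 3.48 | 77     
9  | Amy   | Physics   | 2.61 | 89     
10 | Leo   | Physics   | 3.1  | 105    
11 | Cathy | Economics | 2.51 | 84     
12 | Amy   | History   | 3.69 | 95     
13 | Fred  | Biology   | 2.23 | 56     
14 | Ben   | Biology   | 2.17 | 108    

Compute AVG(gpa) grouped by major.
SELECT major, AVG(gpa) as result
FROM students
GROUP BY major

Result:
  Biology: 2.39
  CS: 3.02
  Economics: 3.07
  History: 3.40
  Physics: 2.86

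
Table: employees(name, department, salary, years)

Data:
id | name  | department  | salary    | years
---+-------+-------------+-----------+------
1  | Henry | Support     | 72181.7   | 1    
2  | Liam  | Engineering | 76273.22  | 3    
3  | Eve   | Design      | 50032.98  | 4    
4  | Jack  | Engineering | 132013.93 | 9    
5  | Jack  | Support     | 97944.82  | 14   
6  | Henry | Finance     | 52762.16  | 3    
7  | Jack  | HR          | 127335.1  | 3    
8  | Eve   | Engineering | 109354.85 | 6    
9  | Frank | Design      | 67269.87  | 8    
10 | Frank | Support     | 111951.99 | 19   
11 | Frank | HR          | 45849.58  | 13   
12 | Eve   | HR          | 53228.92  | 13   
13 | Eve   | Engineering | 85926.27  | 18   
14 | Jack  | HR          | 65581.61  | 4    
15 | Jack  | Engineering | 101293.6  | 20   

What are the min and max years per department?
SELECT department, MIN(years), MAX(years)
FROM employees
GROUP BY department

Result:
  Design: min=4, max=8
  Engineering: min=3, max=20
  Finance: min=3, max=3
  HR: min=3, max=13
  Support: min=1, max=19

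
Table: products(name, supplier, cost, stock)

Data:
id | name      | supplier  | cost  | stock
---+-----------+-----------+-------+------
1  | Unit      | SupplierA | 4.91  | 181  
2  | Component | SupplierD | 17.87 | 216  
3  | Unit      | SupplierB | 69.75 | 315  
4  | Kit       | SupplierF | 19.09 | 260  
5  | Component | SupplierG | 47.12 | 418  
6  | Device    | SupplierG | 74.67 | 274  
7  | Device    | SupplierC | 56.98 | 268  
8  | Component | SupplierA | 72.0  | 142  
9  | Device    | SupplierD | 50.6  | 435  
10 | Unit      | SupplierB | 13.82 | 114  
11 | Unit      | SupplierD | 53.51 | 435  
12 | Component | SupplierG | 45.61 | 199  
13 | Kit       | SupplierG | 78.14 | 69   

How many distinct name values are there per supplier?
SELECT supplier, COUNT(DISTINCT name)
FROM products
GROUP BY supplier

Result:
  SupplierA: 2 distinct
  SupplierB: 1 distinct
  SupplierC: 1 distinct
  SupplierD: 3 distinct
  SupplierF: 1 distinct
  SupplierG: 3 distinct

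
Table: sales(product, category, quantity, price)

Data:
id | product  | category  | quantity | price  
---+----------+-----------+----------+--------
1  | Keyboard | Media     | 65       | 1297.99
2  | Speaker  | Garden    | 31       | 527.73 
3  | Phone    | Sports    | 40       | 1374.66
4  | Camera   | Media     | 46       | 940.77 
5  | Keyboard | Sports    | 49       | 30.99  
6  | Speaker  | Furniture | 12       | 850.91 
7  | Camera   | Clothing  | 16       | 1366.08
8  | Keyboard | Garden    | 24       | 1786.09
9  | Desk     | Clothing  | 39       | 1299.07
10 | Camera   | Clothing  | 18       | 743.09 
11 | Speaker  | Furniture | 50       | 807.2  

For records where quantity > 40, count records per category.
SELECT category, COUNT(*)
FROM sales
WHERE quantity > 40
GROUP BY category

Note: WHERE filters rows before grouping.

Result:
  Furniture: 1
  Media: 2
  Sports: 1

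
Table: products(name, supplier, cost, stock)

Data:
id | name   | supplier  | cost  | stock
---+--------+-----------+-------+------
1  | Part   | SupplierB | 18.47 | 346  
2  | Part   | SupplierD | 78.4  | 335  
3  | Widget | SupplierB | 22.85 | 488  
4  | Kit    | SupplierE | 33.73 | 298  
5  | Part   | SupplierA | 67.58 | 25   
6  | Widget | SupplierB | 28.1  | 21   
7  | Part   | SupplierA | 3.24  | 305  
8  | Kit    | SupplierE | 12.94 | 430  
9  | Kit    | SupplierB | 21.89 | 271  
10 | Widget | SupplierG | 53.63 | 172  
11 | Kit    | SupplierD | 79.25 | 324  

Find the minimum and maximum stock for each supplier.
SELECT supplier, MIN(stock), MAX(stock)
FROM products
GROUP BY supplier

Result:
  SupplierA: min=25, max=305
  SupplierB: min=21, max=488
  SupplierD: min=324, max=335
  SupplierE: min=298, max=430
  SupplierG: min=172, max=172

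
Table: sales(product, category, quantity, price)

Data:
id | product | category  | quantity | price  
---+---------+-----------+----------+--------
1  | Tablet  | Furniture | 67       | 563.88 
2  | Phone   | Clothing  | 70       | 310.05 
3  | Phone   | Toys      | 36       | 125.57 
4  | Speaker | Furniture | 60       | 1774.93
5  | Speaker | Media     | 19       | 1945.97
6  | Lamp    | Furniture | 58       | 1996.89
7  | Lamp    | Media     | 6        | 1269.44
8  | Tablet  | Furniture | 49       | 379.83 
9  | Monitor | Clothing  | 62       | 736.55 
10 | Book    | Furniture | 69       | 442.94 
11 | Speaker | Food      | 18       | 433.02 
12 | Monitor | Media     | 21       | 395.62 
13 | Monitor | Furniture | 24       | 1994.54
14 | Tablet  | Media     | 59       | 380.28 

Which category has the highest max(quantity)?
SELECT category, MAX(quantity) as val
FROM sales
GROUP BY category
ORDER BY val DESC
LIMIT 1

Result: Clothing with max(quantity) = 70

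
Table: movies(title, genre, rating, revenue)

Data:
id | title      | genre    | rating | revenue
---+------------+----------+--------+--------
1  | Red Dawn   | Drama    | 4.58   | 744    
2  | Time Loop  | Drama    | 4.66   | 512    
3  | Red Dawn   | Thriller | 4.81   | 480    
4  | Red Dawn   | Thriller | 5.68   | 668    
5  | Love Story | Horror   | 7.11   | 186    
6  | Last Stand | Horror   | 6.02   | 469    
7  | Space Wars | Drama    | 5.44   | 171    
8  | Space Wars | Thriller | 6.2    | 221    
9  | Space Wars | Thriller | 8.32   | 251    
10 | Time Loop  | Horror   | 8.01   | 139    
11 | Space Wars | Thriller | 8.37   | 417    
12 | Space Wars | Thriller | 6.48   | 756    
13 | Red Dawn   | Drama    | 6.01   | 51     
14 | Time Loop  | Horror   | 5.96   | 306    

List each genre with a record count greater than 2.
SELECT genre, COUNT(*) as cnt
FROM movies
GROUP BY genre
HAVING COUNT(*) > 2

Result:
  Drama: 4
  Horror: 4
  Thriller: 6

Note: HAVING filters groups after aggregation, WHERE filters rows before.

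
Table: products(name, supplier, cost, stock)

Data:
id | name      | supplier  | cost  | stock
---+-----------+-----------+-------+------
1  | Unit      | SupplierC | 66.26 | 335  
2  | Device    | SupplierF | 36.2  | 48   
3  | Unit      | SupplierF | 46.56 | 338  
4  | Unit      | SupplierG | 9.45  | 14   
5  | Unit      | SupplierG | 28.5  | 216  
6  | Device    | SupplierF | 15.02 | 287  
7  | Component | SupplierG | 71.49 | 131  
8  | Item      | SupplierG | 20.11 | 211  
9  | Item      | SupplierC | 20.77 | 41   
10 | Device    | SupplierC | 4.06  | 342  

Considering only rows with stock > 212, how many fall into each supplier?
SELECT supplier, COUNT(*)
FROM products
WHERE stock > 212
GROUP BY supplier

Note: WHERE filters rows before grouping.

Result:
  SupplierC: 2
  SupplierF: 2
  SupplierG: 1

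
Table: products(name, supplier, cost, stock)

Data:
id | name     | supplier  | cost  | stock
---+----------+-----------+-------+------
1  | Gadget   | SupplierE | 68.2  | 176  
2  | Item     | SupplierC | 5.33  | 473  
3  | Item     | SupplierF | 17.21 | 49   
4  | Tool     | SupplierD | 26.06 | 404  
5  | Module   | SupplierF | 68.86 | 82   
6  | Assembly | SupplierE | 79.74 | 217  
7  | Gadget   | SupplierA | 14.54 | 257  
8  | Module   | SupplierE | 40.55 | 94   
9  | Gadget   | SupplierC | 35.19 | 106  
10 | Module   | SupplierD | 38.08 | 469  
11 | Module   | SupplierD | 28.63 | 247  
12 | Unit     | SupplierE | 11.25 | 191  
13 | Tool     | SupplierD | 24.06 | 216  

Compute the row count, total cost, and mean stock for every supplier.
SELECT supplier,
       COUNT(*) as cnt,
       SUM(cost) as total_cost,
       AVG(stock) as avg_stock
FROM products
GROUP BY supplier

Result:
  SupplierA: 1 records, 14.54 total cost, 257.00 avg stock
  SupplierC: 2 records, 40.52 total cost, 289.50 avg stock
  SupplierD: 4 records, 116.83 total cost, 334.00 avg stock
  SupplierE: 4 records, 199.74 total cost, 169.50 avg stock
  SupplierF: 2 records, 86.07 total cost, 65.50 avg stock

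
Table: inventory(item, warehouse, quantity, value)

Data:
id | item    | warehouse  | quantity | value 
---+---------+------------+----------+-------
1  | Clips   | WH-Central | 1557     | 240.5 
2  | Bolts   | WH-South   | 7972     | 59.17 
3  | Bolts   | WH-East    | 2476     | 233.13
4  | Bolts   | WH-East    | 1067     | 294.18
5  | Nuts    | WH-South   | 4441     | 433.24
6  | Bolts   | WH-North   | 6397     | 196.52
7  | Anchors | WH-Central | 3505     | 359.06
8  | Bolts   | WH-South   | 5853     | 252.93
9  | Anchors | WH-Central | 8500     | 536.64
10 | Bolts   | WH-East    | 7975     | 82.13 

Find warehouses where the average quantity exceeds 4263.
SELECT warehouse, AVG(quantity)
FROM inventory
GROUP BY warehouse
HAVING AVG(quantity) > 4263

Result:
  WH-Central: avg=4520.67
  WH-North: avg=6397.00
  WH-South: avg=6088.67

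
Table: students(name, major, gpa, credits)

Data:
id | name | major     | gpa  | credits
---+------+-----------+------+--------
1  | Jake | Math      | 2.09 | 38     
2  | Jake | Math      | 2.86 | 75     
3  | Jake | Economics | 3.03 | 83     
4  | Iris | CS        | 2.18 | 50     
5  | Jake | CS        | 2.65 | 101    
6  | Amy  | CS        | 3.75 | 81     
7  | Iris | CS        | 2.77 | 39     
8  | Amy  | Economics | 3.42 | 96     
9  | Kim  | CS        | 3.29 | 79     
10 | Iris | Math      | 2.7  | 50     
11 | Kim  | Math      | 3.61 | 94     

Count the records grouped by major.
SELECT major, COUNT(*) as count
FROM students
GROUP BY major

Result:
  CS: 5
  Economics: 2
  Math: 4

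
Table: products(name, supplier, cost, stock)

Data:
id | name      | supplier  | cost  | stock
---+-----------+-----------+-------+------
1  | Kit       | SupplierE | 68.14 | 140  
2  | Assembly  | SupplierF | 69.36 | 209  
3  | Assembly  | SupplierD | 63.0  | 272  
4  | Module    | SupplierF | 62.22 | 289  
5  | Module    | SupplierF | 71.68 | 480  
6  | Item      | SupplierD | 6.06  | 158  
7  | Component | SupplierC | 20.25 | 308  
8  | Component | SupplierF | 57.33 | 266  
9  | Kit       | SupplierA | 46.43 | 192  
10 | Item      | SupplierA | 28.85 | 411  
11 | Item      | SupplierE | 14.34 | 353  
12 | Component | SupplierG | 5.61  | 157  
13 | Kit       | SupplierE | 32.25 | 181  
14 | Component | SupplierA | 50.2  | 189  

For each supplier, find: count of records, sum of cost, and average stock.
SELECT supplier,
       COUNT(*) as cnt,
       SUM(cost) as total_cost,
       AVG(stock) as avg_stock
FROM products
GROUP BY supplier

Result:
  SupplierA: 3 records, 125.48 total cost, 264.00 avg stock
  SupplierC: 1 records, 20.25 total cost, 308.00 avg stock
  SupplierD: 2 records, 69.06 total cost, 215.00 avg stock
  SupplierE: 3 records, 114.73 total cost, 224.67 avg stock
  SupplierF: 4 records, 260.59 total cost, 311.00 avg stock
  SupplierG: 1 records, 5.61 total cost, 157.00 avg stock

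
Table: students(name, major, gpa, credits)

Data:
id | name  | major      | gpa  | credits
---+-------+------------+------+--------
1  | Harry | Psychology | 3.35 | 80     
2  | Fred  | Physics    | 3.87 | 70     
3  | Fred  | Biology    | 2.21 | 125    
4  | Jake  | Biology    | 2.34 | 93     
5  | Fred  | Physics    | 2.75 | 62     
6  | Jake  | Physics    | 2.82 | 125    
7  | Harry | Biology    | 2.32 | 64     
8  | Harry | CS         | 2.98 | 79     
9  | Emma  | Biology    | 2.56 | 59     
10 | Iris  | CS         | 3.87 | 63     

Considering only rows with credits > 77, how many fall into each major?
SELECT major, COUNT(*)
FROM students
WHERE credits > 77
GROUP BY major

Note: WHERE filters rows before grouping.

Result:
  Biology: 2
  CS: 1
  Physics: 1
  Psychology: 1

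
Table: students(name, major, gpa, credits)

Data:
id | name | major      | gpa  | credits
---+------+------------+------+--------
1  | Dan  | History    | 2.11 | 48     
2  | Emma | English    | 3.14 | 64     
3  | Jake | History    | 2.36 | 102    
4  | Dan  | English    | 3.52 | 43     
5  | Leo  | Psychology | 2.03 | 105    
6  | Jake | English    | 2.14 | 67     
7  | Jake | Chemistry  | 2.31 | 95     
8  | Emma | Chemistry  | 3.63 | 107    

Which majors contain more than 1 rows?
SELECT major, COUNT(*) as cnt
FROM students
GROUP BY major
HAVING COUNT(*) > 1

Result:
  Chemistry: 2
  English: 3
  History: 2

Note: HAVING filters groups after aggregation, WHERE filters rows before.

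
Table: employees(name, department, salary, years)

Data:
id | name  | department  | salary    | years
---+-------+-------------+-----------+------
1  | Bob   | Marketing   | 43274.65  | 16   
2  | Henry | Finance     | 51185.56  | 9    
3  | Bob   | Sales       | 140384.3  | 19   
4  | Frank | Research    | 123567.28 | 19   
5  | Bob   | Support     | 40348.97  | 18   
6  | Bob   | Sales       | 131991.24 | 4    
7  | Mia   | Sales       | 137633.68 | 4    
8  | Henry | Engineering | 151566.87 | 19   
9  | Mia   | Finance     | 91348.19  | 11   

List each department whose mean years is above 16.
SELECT department, AVG(years)
FROM employees
GROUP BY department
HAVING AVG(years) > 16

Result:
  Engineering: avg=19.00
  Research: avg=19.00
  Support: avg=18.00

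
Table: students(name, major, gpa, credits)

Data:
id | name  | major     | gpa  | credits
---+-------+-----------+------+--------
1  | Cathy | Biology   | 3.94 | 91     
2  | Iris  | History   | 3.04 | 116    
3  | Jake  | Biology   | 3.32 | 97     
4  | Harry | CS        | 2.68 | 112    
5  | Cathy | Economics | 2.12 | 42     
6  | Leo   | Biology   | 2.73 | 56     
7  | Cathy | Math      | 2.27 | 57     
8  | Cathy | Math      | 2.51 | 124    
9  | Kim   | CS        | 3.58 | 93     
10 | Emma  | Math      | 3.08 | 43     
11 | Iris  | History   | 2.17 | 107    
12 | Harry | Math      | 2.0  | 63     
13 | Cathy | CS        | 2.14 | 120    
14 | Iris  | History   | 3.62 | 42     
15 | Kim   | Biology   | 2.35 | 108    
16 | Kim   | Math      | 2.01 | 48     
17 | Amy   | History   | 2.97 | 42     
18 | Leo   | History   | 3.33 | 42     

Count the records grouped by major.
SELECT major, COUNT(*) as count
FROM students
GROUP BY major

Result:
  Biology: 4
  CS: 3
  Economics: 1
  History: 5
  Math: 5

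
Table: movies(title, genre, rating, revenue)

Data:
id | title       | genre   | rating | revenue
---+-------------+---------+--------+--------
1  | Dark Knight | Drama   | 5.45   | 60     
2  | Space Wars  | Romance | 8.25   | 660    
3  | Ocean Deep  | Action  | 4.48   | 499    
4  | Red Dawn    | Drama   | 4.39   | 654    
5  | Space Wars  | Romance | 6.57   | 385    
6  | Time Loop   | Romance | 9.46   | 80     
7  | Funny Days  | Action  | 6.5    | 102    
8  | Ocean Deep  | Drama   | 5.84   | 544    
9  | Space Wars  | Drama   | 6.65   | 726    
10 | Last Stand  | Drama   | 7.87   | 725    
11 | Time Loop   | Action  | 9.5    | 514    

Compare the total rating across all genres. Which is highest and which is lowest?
SELECT genre, SUM(rating)
FROM movies
GROUP BY genre
ORDER BY SUM(rating)

All groups:
  Action: 20.48
  Romance: 24.28
  Drama: 30.20

Highest: Drama (30.20)
Lowest: Action (20.48)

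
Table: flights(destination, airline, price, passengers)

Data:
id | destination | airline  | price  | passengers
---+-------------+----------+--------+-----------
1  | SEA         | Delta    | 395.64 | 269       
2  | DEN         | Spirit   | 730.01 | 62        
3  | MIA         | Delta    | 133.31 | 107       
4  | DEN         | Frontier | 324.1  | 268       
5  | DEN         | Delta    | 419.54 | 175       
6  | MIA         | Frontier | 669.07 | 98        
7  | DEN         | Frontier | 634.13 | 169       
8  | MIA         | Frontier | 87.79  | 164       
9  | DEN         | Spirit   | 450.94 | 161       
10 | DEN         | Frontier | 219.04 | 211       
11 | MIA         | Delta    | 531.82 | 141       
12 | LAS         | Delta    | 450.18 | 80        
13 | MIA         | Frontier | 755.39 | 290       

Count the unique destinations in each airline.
SELECT airline, COUNT(DISTINCT destination)
FROM flights
GROUP BY airline

Result:
  Delta: 4 distinct
  Frontier: 2 distinct
  Spirit: 1 distinct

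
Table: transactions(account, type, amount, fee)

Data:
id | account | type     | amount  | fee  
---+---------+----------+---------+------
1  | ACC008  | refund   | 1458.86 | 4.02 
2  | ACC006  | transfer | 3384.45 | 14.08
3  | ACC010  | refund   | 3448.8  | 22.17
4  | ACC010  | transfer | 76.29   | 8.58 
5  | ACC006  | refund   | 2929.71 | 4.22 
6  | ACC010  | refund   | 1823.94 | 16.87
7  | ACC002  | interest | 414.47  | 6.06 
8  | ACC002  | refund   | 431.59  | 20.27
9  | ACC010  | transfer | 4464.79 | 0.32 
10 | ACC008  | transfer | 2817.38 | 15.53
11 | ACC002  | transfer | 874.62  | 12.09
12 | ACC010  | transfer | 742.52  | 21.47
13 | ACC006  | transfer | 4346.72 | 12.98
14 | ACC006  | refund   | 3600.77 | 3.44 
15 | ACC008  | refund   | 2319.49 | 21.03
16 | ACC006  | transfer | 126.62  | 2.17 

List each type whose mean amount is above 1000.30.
SELECT type, AVG(amount)
FROM transactions
GROUP BY type
HAVING AVG(amount) > 1000.30

Result:
  refund: avg=2287.59
  transfer: avg=2104.17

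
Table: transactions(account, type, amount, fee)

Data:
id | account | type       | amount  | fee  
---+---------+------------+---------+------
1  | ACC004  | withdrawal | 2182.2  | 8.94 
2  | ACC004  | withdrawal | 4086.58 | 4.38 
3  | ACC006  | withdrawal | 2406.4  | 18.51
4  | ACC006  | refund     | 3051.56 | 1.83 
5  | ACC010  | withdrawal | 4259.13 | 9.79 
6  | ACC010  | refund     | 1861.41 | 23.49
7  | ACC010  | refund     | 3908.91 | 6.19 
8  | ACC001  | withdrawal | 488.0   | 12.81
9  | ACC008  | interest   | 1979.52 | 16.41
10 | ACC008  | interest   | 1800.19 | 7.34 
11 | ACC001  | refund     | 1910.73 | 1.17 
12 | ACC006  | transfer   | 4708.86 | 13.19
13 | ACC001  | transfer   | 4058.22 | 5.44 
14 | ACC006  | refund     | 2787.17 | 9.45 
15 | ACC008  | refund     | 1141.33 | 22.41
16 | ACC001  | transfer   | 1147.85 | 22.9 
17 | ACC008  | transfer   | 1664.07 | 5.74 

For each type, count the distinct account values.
SELECT type, COUNT(DISTINCT account)
FROM transactions
GROUP BY type

Result:
  interest: 1 distinct
  refund: 4 distinct
  transfer: 3 distinct
  withdrawal: 4 distinct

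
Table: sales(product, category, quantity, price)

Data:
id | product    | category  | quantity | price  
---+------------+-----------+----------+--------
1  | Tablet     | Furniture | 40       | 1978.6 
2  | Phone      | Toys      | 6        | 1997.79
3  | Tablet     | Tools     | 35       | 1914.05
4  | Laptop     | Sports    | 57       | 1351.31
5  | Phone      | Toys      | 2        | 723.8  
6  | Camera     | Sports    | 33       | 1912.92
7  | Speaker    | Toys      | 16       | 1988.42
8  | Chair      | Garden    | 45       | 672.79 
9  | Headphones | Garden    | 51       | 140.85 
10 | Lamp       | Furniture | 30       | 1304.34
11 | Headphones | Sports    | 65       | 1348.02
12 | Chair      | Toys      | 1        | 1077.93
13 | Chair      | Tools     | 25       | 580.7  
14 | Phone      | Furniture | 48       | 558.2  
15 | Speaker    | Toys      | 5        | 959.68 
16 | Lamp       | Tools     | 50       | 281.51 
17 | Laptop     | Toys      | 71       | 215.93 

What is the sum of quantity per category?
SELECT category, SUM(quantity) as result
FROM sales
GROUP BY category

Result:
  Furniture: 118
  Garden: 96
  Sports: 155
  Tools: 110
  Toys: 101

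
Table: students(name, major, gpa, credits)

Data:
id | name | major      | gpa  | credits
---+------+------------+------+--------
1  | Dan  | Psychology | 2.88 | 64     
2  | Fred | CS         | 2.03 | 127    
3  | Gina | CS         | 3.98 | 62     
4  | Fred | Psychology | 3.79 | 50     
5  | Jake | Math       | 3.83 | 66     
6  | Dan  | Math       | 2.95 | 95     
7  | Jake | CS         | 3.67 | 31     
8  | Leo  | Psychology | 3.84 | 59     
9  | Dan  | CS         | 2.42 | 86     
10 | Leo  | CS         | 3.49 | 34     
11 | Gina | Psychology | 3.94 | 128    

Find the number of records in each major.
SELECT major, COUNT(*) as count
FROM students
GROUP BY major

Result:
  CS: 5
  Math: 2
  Psychology: 4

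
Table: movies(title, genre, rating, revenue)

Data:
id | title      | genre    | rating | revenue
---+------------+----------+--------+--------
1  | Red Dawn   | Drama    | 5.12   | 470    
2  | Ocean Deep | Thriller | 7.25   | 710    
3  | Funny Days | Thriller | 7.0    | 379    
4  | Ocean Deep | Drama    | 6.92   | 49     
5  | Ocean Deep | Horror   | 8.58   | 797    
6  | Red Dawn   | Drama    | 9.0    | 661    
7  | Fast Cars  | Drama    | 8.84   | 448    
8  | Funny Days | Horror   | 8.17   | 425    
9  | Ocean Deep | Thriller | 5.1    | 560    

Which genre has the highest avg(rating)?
SELECT genre, AVG(rating) as val
FROM movies
GROUP BY genre
ORDER BY val DESC
LIMIT 1

Result: Horror with avg(rating) = 8.38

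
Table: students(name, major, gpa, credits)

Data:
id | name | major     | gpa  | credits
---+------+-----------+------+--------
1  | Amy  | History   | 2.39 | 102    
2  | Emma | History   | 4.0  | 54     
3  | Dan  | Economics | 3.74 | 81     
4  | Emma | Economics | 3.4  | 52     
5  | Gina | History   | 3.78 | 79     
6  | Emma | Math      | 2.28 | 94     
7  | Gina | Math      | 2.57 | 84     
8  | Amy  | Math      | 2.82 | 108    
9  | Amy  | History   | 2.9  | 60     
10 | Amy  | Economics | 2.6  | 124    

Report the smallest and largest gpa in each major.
SELECT major, MIN(gpa), MAX(gpa)
FROM students
GROUP BY major

Result:
  Economics: min=2.60, max=3.74
  History: min=2.39, max=4.00
  Math: min=2.28, max=2.82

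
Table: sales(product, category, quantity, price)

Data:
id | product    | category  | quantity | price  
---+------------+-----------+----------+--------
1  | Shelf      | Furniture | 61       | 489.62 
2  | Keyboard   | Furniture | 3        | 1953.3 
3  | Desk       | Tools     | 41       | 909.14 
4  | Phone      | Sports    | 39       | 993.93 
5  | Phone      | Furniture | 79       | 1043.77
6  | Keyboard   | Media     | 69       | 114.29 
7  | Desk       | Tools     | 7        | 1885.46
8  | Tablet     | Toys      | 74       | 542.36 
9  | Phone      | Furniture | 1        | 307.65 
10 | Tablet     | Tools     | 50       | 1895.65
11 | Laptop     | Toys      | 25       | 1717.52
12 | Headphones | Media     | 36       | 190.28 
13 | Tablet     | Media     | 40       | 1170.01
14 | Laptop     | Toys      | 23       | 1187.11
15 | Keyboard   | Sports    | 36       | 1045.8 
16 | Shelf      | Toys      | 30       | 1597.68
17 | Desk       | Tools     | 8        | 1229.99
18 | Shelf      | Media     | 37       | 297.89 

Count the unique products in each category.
SELECT category, COUNT(DISTINCT product)
FROM sales
GROUP BY category

Result:
  Furniture: 3 distinct
  Media: 4 distinct
  Sports: 2 distinct
  Tools: 2 distinct
  Toys: 3 distinct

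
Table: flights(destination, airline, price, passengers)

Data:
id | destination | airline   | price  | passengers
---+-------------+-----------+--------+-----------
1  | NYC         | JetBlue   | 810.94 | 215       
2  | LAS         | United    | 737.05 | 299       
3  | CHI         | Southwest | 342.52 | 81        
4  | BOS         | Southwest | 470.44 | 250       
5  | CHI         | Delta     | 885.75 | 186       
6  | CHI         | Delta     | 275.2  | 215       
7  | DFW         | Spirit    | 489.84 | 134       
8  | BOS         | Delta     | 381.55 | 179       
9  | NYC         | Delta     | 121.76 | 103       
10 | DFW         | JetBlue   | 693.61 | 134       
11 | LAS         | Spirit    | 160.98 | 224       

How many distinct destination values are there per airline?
SELECT airline, COUNT(DISTINCT destination)
FROM flights
GROUP BY airline

Result:
  Delta: 3 distinct
  JetBlue: 2 distinct
  Southwest: 2 distinct
  Spirit: 2 distinct
  United: 1 distinct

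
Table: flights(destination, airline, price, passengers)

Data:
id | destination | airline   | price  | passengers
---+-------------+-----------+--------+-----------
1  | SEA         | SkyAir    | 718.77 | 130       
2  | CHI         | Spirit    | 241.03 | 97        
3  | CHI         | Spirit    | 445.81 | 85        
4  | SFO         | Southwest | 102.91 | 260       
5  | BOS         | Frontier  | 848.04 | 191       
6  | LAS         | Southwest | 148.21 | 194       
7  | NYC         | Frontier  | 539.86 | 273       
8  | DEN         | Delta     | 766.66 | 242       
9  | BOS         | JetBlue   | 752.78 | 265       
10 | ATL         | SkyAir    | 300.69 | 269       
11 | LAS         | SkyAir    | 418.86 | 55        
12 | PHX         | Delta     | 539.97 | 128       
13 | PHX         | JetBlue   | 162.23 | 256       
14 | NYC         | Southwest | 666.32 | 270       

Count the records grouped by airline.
SELECT airline, COUNT(*) as count
FROM flights
GROUP BY airline

Result:
  Delta: 2
  Frontier: 2
  JetBlue: 2
  SkyAir: 3
  Southwest: 3
  Spirit: 2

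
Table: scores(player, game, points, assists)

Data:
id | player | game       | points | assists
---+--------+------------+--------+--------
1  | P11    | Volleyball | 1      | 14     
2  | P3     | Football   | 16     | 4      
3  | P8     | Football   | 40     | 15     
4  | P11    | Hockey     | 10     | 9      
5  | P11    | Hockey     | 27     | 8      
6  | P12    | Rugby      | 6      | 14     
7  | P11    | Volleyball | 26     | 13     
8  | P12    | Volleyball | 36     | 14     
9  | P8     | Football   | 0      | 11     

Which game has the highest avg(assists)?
SELECT game, AVG(assists) as val
FROM scores
GROUP BY game
ORDER BY val DESC
LIMIT 1

Result: Rugby with avg(assists) = 14.00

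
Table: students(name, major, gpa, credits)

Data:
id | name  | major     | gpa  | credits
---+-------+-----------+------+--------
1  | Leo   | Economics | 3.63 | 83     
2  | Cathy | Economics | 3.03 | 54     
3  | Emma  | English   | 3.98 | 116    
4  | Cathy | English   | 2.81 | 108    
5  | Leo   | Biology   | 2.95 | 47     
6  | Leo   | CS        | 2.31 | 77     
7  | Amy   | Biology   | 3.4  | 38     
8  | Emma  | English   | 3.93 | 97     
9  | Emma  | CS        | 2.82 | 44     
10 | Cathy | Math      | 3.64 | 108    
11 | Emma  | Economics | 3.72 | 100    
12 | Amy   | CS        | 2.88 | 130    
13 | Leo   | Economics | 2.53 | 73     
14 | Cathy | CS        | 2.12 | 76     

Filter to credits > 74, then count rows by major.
SELECT major, COUNT(*)
FROM students
WHERE credits > 74
GROUP BY major

Note: WHERE filters rows before grouping.

Result:
  CS: 3
  Economics: 2
  English: 3
  Math: 1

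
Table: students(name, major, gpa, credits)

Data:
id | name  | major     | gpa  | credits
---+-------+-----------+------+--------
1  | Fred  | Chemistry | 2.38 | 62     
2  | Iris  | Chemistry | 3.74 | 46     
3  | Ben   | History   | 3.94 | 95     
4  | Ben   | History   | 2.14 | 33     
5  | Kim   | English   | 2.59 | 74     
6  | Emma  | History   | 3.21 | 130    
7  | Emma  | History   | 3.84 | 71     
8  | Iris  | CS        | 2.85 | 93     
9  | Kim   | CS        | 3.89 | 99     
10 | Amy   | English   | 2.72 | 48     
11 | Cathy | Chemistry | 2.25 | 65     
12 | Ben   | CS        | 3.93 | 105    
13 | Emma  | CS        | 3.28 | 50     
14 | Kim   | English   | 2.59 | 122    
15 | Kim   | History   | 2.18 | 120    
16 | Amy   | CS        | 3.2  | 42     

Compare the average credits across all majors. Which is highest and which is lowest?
SELECT major, AVG(credits)
FROM students
GROUP BY major
ORDER BY AVG(credits)

All groups:
  Chemistry: 57.67
  CS: 77.80
  English: 81.33
  History: 89.80

Highest: History (89.80)
Lowest: Chemistry (57.67)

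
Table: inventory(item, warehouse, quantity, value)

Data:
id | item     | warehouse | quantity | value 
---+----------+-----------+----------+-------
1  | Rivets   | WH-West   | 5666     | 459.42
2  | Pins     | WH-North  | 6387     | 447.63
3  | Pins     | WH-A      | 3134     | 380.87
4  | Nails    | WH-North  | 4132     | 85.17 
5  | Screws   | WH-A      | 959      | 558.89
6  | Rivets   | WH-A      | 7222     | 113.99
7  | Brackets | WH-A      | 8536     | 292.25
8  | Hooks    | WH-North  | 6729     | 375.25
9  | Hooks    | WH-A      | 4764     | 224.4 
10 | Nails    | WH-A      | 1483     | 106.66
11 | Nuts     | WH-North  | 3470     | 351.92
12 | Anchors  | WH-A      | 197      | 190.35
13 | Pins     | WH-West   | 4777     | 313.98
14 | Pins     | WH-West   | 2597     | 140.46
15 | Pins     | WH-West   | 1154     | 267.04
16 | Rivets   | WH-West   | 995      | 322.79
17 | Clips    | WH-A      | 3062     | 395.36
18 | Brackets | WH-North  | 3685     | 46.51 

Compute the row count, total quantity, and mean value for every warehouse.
SELECT warehouse,
       COUNT(*) as cnt,
       SUM(quantity) as total_quantity,
       AVG(value) as avg_value
FROM inventory
GROUP BY warehouse

Result:
  WH-A: 8 records, 29357 total quantity, 282.85 avg value
  WH-North: 5 records, 24403 total quantity, 261.30 avg value
  WH-West: 5 records, 15189 total quantity, 300.74 avg value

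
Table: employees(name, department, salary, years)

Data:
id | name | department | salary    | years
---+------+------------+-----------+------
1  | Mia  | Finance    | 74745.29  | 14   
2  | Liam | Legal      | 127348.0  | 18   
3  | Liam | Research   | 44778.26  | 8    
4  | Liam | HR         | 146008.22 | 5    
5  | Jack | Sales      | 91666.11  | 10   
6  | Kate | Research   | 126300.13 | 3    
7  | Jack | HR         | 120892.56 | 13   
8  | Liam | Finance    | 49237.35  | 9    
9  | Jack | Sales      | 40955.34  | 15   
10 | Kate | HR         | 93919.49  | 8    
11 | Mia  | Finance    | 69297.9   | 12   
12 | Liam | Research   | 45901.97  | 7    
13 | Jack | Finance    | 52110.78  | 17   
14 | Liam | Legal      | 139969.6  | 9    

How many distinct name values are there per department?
SELECT department, COUNT(DISTINCT name)
FROM employees
GROUP BY department

Result:
  Finance: 3 distinct
  HR: 3 distinct
  Legal: 1 distinct
  Research: 2 distinct
  Sales: 1 distinct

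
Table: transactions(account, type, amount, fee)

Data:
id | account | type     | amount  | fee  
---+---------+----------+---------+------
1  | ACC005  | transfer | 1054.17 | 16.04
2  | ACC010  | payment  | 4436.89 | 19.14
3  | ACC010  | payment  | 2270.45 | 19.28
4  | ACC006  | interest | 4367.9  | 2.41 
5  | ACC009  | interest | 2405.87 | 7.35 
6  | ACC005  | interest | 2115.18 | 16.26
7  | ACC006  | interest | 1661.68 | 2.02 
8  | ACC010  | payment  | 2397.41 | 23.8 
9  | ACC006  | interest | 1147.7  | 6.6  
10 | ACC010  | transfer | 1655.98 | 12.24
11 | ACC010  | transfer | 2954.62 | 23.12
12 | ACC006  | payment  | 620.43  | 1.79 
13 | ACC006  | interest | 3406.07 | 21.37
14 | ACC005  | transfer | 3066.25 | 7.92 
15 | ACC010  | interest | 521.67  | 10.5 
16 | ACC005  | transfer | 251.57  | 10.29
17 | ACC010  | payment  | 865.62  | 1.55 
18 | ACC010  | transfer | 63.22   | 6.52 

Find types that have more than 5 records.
SELECT type, COUNT(*) as cnt
FROM transactions
GROUP BY type
HAVING COUNT(*) > 5

Result:
  interest: 7
  transfer: 6

Note: HAVING filters groups after aggregation, WHERE filters rows before.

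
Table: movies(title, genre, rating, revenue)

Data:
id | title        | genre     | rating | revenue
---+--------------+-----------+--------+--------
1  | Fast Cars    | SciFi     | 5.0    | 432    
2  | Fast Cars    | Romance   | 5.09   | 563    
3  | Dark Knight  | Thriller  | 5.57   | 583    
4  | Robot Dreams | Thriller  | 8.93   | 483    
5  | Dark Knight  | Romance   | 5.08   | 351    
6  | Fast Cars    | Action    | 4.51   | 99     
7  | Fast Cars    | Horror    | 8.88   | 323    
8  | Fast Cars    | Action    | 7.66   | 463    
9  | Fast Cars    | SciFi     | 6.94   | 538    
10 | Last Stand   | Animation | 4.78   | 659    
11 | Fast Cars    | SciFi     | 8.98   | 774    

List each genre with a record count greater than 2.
SELECT genre, COUNT(*) as cnt
FROM movies
GROUP BY genre
HAVING COUNT(*) > 2

Result:
  SciFi: 3

Note: HAVING filters groups after aggregation, WHERE filters rows before.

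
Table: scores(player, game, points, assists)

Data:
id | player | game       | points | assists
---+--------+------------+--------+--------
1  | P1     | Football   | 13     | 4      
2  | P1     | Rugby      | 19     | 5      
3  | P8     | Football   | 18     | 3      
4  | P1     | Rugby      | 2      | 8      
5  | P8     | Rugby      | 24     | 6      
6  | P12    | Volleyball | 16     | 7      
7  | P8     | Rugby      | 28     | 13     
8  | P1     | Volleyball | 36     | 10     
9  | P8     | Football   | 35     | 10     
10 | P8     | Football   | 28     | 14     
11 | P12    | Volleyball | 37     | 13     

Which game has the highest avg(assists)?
SELECT game, AVG(assists) as val
FROM scores
GROUP BY game
ORDER BY val DESC
LIMIT 1

Result: Volleyball with avg(assists) = 10.00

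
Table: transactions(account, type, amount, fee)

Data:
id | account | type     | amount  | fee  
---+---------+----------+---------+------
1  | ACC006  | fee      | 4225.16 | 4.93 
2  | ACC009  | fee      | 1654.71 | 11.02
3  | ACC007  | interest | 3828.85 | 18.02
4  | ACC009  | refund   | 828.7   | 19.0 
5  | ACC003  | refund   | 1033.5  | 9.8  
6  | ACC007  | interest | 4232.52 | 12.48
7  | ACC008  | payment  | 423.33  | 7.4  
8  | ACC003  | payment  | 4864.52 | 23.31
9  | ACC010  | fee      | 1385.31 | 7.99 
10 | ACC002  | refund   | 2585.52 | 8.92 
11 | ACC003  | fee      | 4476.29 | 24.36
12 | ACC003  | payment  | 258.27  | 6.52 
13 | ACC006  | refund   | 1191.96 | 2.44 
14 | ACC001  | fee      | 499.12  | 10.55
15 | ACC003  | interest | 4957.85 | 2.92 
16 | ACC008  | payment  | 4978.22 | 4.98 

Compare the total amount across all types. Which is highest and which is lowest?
SELECT type, SUM(amount)
FROM transactions
GROUP BY type
ORDER BY SUM(amount)

All groups:
  refund: 5639.68
  payment: 10524.34
  fee: 12240.59
  interest: 13019.22

Highest: interest (13019.22)
Lowest: refund (5639.68)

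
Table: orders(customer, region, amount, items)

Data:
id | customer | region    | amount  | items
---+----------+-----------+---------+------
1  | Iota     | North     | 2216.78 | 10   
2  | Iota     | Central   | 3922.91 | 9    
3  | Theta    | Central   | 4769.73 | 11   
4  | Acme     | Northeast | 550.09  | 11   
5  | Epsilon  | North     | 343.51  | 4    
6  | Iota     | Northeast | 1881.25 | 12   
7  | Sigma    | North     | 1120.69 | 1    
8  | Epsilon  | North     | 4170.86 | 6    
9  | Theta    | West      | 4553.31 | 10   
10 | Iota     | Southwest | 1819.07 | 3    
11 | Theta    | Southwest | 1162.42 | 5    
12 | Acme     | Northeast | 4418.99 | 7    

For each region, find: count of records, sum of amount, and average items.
SELECT region,
       COUNT(*) as cnt,
       SUM(amount) as total_amount,
       AVG(items) as avg_items
FROM orders
GROUP BY region

Result:
  Central: 2 records, 8692.64 total amount, 10.00 avg items
  North: 4 records, 7851.84 total amount, 5.25 avg items
  Northeast: 3 records, 6850.33 total amount, 10.00 avg items
  Southwest: 2 records, 2981.49 total amount, 4.00 avg items
  West: 1 records, 4553.31 total amount, 10.00 avg items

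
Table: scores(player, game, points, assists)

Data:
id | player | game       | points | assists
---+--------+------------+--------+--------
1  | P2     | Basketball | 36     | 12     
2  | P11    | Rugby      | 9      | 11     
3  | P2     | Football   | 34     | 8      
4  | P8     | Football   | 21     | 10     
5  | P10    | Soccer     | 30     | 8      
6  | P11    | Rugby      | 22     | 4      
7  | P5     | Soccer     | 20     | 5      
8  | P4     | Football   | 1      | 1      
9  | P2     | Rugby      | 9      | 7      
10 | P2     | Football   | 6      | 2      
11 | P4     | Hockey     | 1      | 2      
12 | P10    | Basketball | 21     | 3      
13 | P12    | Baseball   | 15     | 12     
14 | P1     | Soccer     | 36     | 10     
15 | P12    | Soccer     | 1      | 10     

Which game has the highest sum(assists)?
SELECT game, SUM(assists) as val
FROM scores
GROUP BY game
ORDER BY val DESC
LIMIT 1

Result: Soccer with sum(assists) = 33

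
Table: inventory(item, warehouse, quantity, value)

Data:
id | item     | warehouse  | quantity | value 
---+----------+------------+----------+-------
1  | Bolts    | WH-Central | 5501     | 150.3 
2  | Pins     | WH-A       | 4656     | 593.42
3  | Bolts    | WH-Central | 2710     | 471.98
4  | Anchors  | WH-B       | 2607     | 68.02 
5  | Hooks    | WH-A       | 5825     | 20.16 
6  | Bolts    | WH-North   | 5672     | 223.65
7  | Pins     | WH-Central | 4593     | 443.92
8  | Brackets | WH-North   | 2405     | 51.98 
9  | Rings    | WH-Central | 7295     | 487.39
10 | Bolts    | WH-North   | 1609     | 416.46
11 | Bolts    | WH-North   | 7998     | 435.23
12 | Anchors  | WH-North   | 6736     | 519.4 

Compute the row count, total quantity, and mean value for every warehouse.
SELECT warehouse,
       COUNT(*) as cnt,
       SUM(quantity) as total_quantity,
       AVG(value) as avg_value
FROM inventory
GROUP BY warehouse

Result:
  WH-A: 2 records, 10481 total quantity, 306.79 avg value
  WH-B: 1 records, 2607 total quantity, 68.02 avg value
  WH-Central: 4 records, 20099 total quantity, 388.40 avg value
  WH-North: 5 records, 24420 total quantity, 329.34 avg value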